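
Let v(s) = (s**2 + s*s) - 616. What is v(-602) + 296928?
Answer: 1021120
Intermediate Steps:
v(s) = -616 + 2*s**2 (v(s) = (s**2 + s**2) - 616 = 2*s**2 - 616 = -616 + 2*s**2)
v(-602) + 296928 = (-616 + 2*(-602)**2) + 296928 = (-616 + 2*362404) + 296928 = (-616 + 724808) + 296928 = 724192 + 296928 = 1021120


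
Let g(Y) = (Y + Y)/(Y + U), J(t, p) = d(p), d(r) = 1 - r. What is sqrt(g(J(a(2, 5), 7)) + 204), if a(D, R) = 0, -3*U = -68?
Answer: 11*sqrt(42)/5 ≈ 14.258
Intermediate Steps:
U = 68/3 (U = -1/3*(-68) = 68/3 ≈ 22.667)
J(t, p) = 1 - p
g(Y) = 2*Y/(68/3 + Y) (g(Y) = (Y + Y)/(Y + 68/3) = (2*Y)/(68/3 + Y) = 2*Y/(68/3 + Y))
sqrt(g(J(a(2, 5), 7)) + 204) = sqrt(6*(1 - 1*7)/(68 + 3*(1 - 1*7)) + 204) = sqrt(6*(1 - 7)/(68 + 3*(1 - 7)) + 204) = sqrt(6*(-6)/(68 + 3*(-6)) + 204) = sqrt(6*(-6)/(68 - 18) + 204) = sqrt(6*(-6)/50 + 204) = sqrt(6*(-6)*(1/50) + 204) = sqrt(-18/25 + 204) = sqrt(5082/25) = 11*sqrt(42)/5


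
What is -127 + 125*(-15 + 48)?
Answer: 3998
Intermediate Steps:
-127 + 125*(-15 + 48) = -127 + 125*33 = -127 + 4125 = 3998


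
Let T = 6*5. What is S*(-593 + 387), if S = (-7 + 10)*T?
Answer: -18540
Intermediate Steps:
T = 30
S = 90 (S = (-7 + 10)*30 = 3*30 = 90)
S*(-593 + 387) = 90*(-593 + 387) = 90*(-206) = -18540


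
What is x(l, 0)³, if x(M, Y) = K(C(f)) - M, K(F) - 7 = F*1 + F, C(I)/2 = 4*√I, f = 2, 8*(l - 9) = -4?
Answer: -18459/8 + 8300*√2 ≈ 9430.6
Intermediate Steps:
l = 17/2 (l = 9 + (⅛)*(-4) = 9 - ½ = 17/2 ≈ 8.5000)
C(I) = 8*√I (C(I) = 2*(4*√I) = 8*√I)
K(F) = 7 + 2*F (K(F) = 7 + (F*1 + F) = 7 + (F + F) = 7 + 2*F)
x(M, Y) = 7 - M + 16*√2 (x(M, Y) = (7 + 2*(8*√2)) - M = (7 + 16*√2) - M = 7 - M + 16*√2)
x(l, 0)³ = (7 - 1*17/2 + 16*√2)³ = (7 - 17/2 + 16*√2)³ = (-3/2 + 16*√2)³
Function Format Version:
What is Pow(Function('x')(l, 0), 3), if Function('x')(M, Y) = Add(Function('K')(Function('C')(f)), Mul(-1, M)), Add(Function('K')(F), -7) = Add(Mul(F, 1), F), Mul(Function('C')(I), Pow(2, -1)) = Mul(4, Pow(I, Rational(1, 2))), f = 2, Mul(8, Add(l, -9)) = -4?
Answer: Add(Rational(-18459, 8), Mul(8300, Pow(2, Rational(1, 2)))) ≈ 9430.6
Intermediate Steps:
l = Rational(17, 2) (l = Add(9, Mul(Rational(1, 8), -4)) = Add(9, Rational(-1, 2)) = Rational(17, 2) ≈ 8.5000)
Function('C')(I) = Mul(8, Pow(I, Rational(1, 2))) (Function('C')(I) = Mul(2, Mul(4, Pow(I, Rational(1, 2)))) = Mul(8, Pow(I, Rational(1, 2))))
Function('K')(F) = Add(7, Mul(2, F)) (Function('K')(F) = Add(7, Add(Mul(F, 1), F)) = Add(7, Add(F, F)) = Add(7, Mul(2, F)))
Function('x')(M, Y) = Add(7, Mul(-1, M), Mul(16, Pow(2, Rational(1, 2)))) (Function('x')(M, Y) = Add(Add(7, Mul(2, Mul(8, Pow(2, Rational(1, 2))))), Mul(-1, M)) = Add(Add(7, Mul(16, Pow(2, Rational(1, 2)))), Mul(-1, M)) = Add(7, Mul(-1, M), Mul(16, Pow(2, Rational(1, 2)))))
Pow(Function('x')(l, 0), 3) = Pow(Add(7, Mul(-1, Rational(17, 2)), Mul(16, Pow(2, Rational(1, 2)))), 3) = Pow(Add(7, Rational(-17, 2), Mul(16, Pow(2, Rational(1, 2)))), 3) = Pow(Add(Rational(-3, 2), Mul(16, Pow(2, Rational(1, 2)))), 3)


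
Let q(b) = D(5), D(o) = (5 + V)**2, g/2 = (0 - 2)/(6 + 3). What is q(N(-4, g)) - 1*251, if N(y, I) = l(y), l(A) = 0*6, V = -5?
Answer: -251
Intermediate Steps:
g = -4/9 (g = 2*((0 - 2)/(6 + 3)) = 2*(-2/9) = -4/9 ≈ -0.44444)
l(A) = 0
N(y, I) = 0
D(o) = 0 (D(o) = (5 - 5)**2 = 0**2 = 0)
q(b) = 0
q(N(-4, g)) - 1*251 = 0 - 1*251 = 0 - 251 = -251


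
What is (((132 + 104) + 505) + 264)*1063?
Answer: 1068315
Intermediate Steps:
(((132 + 104) + 505) + 264)*1063 = ((236 + 505) + 264)*1063 = (741 + 264)*1063 = 1005*1063 = 1068315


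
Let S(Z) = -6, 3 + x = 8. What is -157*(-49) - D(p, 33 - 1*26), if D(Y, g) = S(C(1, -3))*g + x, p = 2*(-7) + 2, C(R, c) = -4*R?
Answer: 7730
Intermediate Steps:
x = 5 (x = -3 + 8 = 5)
p = -12 (p = -14 + 2 = -12)
D(Y, g) = 5 - 6*g (D(Y, g) = -6*g + 5 = 5 - 6*g)
-157*(-49) - D(p, 33 - 1*26) = -157*(-49) - (5 - 6*(33 - 1*26)) = 7693 - (5 - 6*(33 - 26)) = 7693 - (5 - 6*7) = 7693 - (5 - 42) = 7693 - 1*(-37) = 7693 + 37 = 7730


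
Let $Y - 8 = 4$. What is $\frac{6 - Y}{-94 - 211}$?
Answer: $\frac{6}{305} \approx 0.019672$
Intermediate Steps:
$Y = 12$ ($Y = 8 + 4 = 12$)
$\frac{6 - Y}{-94 - 211} = \frac{6 - 12}{-94 - 211} = \frac{6 - 12}{-305} = \left(-6\right) \left(- \frac{1}{305}\right) = \frac{6}{305}$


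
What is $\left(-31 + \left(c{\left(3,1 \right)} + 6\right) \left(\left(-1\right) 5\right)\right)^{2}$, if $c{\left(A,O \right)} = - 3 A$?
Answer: $256$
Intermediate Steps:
$\left(-31 + \left(c{\left(3,1 \right)} + 6\right) \left(\left(-1\right) 5\right)\right)^{2} = \left(-31 + \left(\left(-3\right) 3 + 6\right) \left(\left(-1\right) 5\right)\right)^{2} = \left(-31 + \left(-9 + 6\right) \left(-5\right)\right)^{2} = \left(-31 - -15\right)^{2} = \left(-31 + 15\right)^{2} = \left(-16\right)^{2} = 256$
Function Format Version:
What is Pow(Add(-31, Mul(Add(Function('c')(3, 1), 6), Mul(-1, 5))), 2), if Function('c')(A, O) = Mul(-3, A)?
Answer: 256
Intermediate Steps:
Pow(Add(-31, Mul(Add(Function('c')(3, 1), 6), Mul(-1, 5))), 2) = Pow(Add(-31, Mul(Add(Mul(-3, 3), 6), Mul(-1, 5))), 2) = Pow(Add(-31, Mul(Add(-9, 6), -5)), 2) = Pow(Add(-31, Mul(-3, -5)), 2) = Pow(Add(-31, 15), 2) = Pow(-16, 2) = 256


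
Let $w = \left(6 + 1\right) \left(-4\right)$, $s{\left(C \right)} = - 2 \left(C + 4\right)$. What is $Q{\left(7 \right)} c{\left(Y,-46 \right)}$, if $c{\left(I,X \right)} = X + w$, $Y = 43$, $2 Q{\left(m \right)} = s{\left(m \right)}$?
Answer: $814$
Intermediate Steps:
$s{\left(C \right)} = -8 - 2 C$ ($s{\left(C \right)} = - 2 \left(4 + C\right) = -8 - 2 C$)
$Q{\left(m \right)} = -4 - m$ ($Q{\left(m \right)} = \frac{-8 - 2 m}{2} = -4 - m$)
$w = -28$ ($w = 7 \left(-4\right) = -28$)
$c{\left(I,X \right)} = -28 + X$ ($c{\left(I,X \right)} = X - 28 = -28 + X$)
$Q{\left(7 \right)} c{\left(Y,-46 \right)} = \left(-4 - 7\right) \left(-28 - 46\right) = \left(-4 - 7\right) \left(-74\right) = \left(-11\right) \left(-74\right) = 814$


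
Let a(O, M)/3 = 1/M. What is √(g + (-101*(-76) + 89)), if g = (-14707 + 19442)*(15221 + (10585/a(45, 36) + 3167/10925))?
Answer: √3215537323493065/2185 ≈ 25952.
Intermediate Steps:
a(O, M) = 3/M
g = 1471624829124/2185 (g = (-14707 + 19442)*(15221 + (10585/((3/36)) + 3167/10925)) = 4735*(15221 + (10585/((3*(1/36))) + 3167*(1/10925))) = 4735*(15221 + (10585/(1/12) + 3167/10925)) = 4735*(15221 + (10585*12 + 3167/10925)) = 4735*(15221 + (127020 + 3167/10925)) = 4735*(15221 + 1387696667/10925) = 4735*(1553986092/10925) = 1471624829124/2185 ≈ 6.7351e+8)
√(g + (-101*(-76) + 89)) = √(1471624829124/2185 + (-101*(-76) + 89)) = √(1471624829124/2185 + (7676 + 89)) = √(1471624829124/2185 + 7765) = √(1471641795649/2185) = √3215537323493065/2185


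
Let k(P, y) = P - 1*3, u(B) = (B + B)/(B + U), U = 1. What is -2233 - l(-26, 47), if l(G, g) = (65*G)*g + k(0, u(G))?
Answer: 77200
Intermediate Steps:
u(B) = 2*B/(1 + B) (u(B) = (B + B)/(B + 1) = (2*B)/(1 + B) = 2*B/(1 + B))
k(P, y) = -3 + P (k(P, y) = P - 3 = -3 + P)
l(G, g) = -3 + 65*G*g (l(G, g) = (65*G)*g + (-3 + 0) = 65*G*g - 3 = -3 + 65*G*g)
-2233 - l(-26, 47) = -2233 - (-3 + 65*(-26)*47) = -2233 - (-3 - 79430) = -2233 - 1*(-79433) = -2233 + 79433 = 77200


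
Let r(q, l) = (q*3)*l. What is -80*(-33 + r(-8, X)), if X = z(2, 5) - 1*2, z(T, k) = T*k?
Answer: 18000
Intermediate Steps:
X = 8 (X = 2*5 - 1*2 = 10 - 2 = 8)
r(q, l) = 3*l*q (r(q, l) = (3*q)*l = 3*l*q)
-80*(-33 + r(-8, X)) = -80*(-33 + 3*8*(-8)) = -80*(-33 - 192) = -80*(-225) = 18000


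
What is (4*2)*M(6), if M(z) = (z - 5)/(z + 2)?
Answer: 1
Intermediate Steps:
M(z) = (-5 + z)/(2 + z)
(4*2)*M(6) = (4*2)*((-5 + 6)/(2 + 6)) = 8*(1/8) = 1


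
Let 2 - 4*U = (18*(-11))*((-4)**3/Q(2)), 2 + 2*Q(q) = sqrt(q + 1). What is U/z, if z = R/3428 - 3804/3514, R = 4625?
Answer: 76326416810/1606069 + 38161702656*sqrt(3)/1606069 ≈ 88679.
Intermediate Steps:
Q(q) = -1 + sqrt(1 + q)/2 (Q(q) = -1 + sqrt(q + 1)/2 = -1 + sqrt(1 + q)/2)
U = 1/2 - 3168/(-1 + sqrt(3)/2) (U = 1/2 - 18*(-11)*(-4)**3/(-1 + sqrt(1 + 2)/2)/4 = 1/2 - (-99)*(-64/(-1 + sqrt(3)/2))/2 = 1/2 - 3168/(-1 + sqrt(3)/2) ≈ 23647.)
z = 1606069/6022996 (z = 4625/3428 - 3804/3514 = 4625*(1/3428) - 3804*1/3514 = 4625/3428 - 1902/1757 = 1606069/6022996 ≈ 0.26666)
U/z = (25345/2 + 6336*sqrt(3))/(1606069/6022996) = (25345/2 + 6336*sqrt(3))*(6022996/1606069) = 76326416810/1606069 + 38161702656*sqrt(3)/1606069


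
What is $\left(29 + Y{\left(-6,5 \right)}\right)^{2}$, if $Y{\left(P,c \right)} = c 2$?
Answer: $1521$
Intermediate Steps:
$Y{\left(P,c \right)} = 2 c$
$\left(29 + Y{\left(-6,5 \right)}\right)^{2} = \left(29 + 2 \cdot 5\right)^{2} = \left(29 + 10\right)^{2} = 39^{2} = 1521$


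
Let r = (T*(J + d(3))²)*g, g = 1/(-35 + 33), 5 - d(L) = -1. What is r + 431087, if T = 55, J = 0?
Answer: 430097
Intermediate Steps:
d(L) = 6 (d(L) = 5 - 1*(-1) = 5 + 1 = 6)
g = -½ (g = 1/(-2) = -½ ≈ -0.50000)
r = -990 (r = (55*(0 + 6)²)*(-½) = (55*6²)*(-½) = (55*36)*(-½) = 1980*(-½) = -990)
r + 431087 = -990 + 431087 = 430097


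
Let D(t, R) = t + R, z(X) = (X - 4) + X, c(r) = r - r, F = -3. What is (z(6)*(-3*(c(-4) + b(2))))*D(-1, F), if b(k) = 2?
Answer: 192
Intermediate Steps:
c(r) = 0
z(X) = -4 + 2*X (z(X) = (-4 + X) + X = -4 + 2*X)
D(t, R) = R + t
(z(6)*(-3*(c(-4) + b(2))))*D(-1, F) = ((-4 + 2*6)*(-3*(0 + 2)))*(-3 - 1) = ((-4 + 12)*(-3*2))*(-4) = (8*(-6))*(-4) = -48*(-4) = 192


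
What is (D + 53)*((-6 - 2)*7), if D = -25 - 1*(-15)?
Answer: -2408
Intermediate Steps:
D = -10 (D = -25 + 15 = -10)
(D + 53)*((-6 - 2)*7) = (-10 + 53)*((-6 - 2)*7) = 43*(-8*7) = 43*(-56) = -2408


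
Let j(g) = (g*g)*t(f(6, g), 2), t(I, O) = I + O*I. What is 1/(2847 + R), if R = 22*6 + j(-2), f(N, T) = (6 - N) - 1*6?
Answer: 1/2907 ≈ 0.00034400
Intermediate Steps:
f(N, T) = -N (f(N, T) = (6 - N) - 6 = -N)
t(I, O) = I + I*O
j(g) = -18*g² (j(g) = (g*g)*((-1*6)*(1 + 2)) = g²*(-6*3) = g²*(-18) = -18*g²)
R = 60 (R = 22*6 - 18*(-2)² = 132 - 18*4 = 132 - 72 = 60)
1/(2847 + R) = 1/(2847 + 60) = 1/2907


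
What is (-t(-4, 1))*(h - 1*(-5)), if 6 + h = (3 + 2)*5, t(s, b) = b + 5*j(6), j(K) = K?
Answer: -744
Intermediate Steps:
t(s, b) = 30 + b (t(s, b) = b + 5*6 = b + 30 = 30 + b)
h = 19 (h = -6 + (3 + 2)*5 = -6 + 5*5 = -6 + 25 = 19)
(-t(-4, 1))*(h - 1*(-5)) = (-(30 + 1))*(19 - 1*(-5)) = (-1*31)*(19 + 5) = -31*24 = -744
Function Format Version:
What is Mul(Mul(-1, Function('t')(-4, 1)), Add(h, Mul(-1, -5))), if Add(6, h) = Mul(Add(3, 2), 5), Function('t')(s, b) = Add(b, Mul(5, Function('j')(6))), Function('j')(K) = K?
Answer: -744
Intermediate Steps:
Function('t')(s, b) = Add(30, b) (Function('t')(s, b) = Add(b, Mul(5, 6)) = Add(b, 30) = Add(30, b))
h = 19 (h = Add(-6, Mul(Add(3, 2), 5)) = Add(-6, Mul(5, 5)) = Add(-6, 25) = 19)
Mul(Mul(-1, Function('t')(-4, 1)), Add(h, Mul(-1, -5))) = Mul(Mul(-1, Add(30, 1)), Add(19, Mul(-1, -5))) = Mul(Mul(-1, 31), Add(19, 5)) = Mul(-31, 24) = -744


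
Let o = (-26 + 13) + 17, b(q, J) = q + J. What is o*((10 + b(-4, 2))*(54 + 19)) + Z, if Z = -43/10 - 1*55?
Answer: 22767/10 ≈ 2276.7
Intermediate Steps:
b(q, J) = J + q
o = 4 (o = -13 + 17 = 4)
Z = -593/10 (Z = -43*⅒ - 55 = -43/10 - 55 = -593/10 ≈ -59.300)
o*((10 + b(-4, 2))*(54 + 19)) + Z = 4*((10 + (2 - 4))*(54 + 19)) - 593/10 = 4*((10 - 2)*73) - 593/10 = 4*(8*73) - 593/10 = 4*584 - 593/10 = 2336 - 593/10 = 22767/10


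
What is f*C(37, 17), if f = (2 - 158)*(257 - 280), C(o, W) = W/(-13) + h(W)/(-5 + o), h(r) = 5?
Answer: -33051/8 ≈ -4131.4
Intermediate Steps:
C(o, W) = 5/(-5 + o) - W/13 (C(o, W) = W/(-13) + 5/(-5 + o) = W*(-1/13) + 5/(-5 + o) = -W/13 + 5/(-5 + o) = 5/(-5 + o) - W/13)
f = 3588 (f = -156*(-23) = 3588)
f*C(37, 17) = 3588*((65 + 5*17 - 1*17*37)/(13*(-5 + 37))) = 3588*((1/13)*(65 + 85 - 629)/32) = 3588*((1/13)*(1/32)*(-479)) = 3588*(-479/416) = -33051/8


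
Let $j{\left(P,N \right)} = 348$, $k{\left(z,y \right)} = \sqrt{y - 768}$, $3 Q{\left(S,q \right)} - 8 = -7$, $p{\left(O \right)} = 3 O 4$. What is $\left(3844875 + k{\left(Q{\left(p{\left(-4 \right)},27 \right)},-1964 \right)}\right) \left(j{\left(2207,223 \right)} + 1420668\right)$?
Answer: $5463628893000 + 2842032 i \sqrt{683} \approx 5.4636 \cdot 10^{12} + 7.4274 \cdot 10^{7} i$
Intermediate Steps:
$p{\left(O \right)} = 12 O$
$Q{\left(S,q \right)} = \frac{1}{3}$ ($Q{\left(S,q \right)} = \frac{8}{3} + \frac{1}{3} \left(-7\right) = \frac{8}{3} - \frac{7}{3} = \frac{1}{3}$)
$k{\left(z,y \right)} = \sqrt{-768 + y}$
$\left(3844875 + k{\left(Q{\left(p{\left(-4 \right)},27 \right)},-1964 \right)}\right) \left(j{\left(2207,223 \right)} + 1420668\right) = \left(3844875 + \sqrt{-768 - 1964}\right) \left(348 + 1420668\right) = \left(3844875 + \sqrt{-2732}\right) 1421016 = \left(3844875 + 2 i \sqrt{683}\right) 1421016 = 5463628893000 + 2842032 i \sqrt{683}$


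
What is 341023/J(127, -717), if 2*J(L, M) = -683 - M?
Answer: 341023/17 ≈ 20060.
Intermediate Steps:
J(L, M) = -683/2 - M/2 (J(L, M) = (-683 - M)/2 = -683/2 - M/2)
341023/J(127, -717) = 341023/(-683/2 - ½*(-717)) = 341023/(-683/2 + 717/2) = 341023/17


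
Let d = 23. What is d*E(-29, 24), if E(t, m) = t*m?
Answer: -16008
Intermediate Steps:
E(t, m) = m*t
d*E(-29, 24) = 23*(24*(-29)) = 23*(-696) = -16008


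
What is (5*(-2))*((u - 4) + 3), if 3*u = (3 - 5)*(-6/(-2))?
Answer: 30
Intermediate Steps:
u = -2 (u = ((3 - 5)*(-6/(-2)))/3 = (-(-2)*6*(-½))/3 = (-(-2)*(-3))/3 = (-2*3)/3 = (⅓)*(-6) = -2)
(5*(-2))*((u - 4) + 3) = (5*(-2))*((-2 - 4) + 3) = -10*(-6 + 3) = -10*(-3) = 30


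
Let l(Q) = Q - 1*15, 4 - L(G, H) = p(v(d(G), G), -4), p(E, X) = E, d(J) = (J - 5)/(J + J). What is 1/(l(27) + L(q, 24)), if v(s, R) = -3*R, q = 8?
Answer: 1/40 ≈ 0.025000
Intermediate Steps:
d(J) = (-5 + J)/(2*J) (d(J) = (-5 + J)/((2*J)) = (-5 + J)*(1/(2*J)) = (-5 + J)/(2*J))
L(G, H) = 4 + 3*G (L(G, H) = 4 - (-3)*G = 4 + 3*G)
l(Q) = -15 + Q (l(Q) = Q - 15 = -15 + Q)
1/(l(27) + L(q, 24)) = 1/((-15 + 27) + (4 + 3*8)) = 1/(12 + (4 + 24)) = 1/(12 + 28) = 1/40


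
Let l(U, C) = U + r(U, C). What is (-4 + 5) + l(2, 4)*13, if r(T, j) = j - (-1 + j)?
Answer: 40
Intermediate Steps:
r(T, j) = 1 (r(T, j) = j + (1 - j) = 1)
l(U, C) = 1 + U (l(U, C) = U + 1 = 1 + U)
(-4 + 5) + l(2, 4)*13 = (-4 + 5) + (1 + 2)*13 = 1 + 3*13 = 1 + 39 = 40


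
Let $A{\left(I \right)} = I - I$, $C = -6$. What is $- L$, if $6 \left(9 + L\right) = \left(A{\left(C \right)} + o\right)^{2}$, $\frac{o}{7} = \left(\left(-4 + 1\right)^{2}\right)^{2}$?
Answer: $- \frac{107145}{2} \approx -53573.0$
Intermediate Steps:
$A{\left(I \right)} = 0$
$o = 567$ ($o = 7 \left(\left(-4 + 1\right)^{2}\right)^{2} = 7 \left(\left(-3\right)^{2}\right)^{2} = 7 \cdot 9^{2} = 7 \cdot 81 = 567$)
$L = \frac{107145}{2}$ ($L = -9 + \frac{\left(0 + 567\right)^{2}}{6} = -9 + \frac{567^{2}}{6} = -9 + \frac{1}{6} \cdot 321489 = -9 + \frac{107163}{2} = \frac{107145}{2} \approx 53573.0$)
$- L = \left(-1\right) \frac{107145}{2} = - \frac{107145}{2}$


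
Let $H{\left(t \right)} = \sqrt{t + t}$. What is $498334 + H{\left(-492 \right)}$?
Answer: $498334 + 2 i \sqrt{246} \approx 4.9833 \cdot 10^{5} + 31.369 i$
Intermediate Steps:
$H{\left(t \right)} = \sqrt{2} \sqrt{t}$ ($H{\left(t \right)} = \sqrt{2 t} = \sqrt{2} \sqrt{t}$)
$498334 + H{\left(-492 \right)} = 498334 + \sqrt{2} \sqrt{-492} = 498334 + \sqrt{2} \cdot 2 i \sqrt{123} = 498334 + 2 i \sqrt{246}$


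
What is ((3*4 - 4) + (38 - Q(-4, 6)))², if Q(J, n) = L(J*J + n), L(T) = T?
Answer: 576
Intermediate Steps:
Q(J, n) = n + J² (Q(J, n) = J*J + n = J² + n = n + J²)
((3*4 - 4) + (38 - Q(-4, 6)))² = ((3*4 - 4) + (38 - (6 + (-4)²)))² = ((12 - 4) + (38 - (6 + 16)))² = (8 + (38 - 1*22))² = (8 + (38 - 22))² = (8 + 16)² = 24² = 576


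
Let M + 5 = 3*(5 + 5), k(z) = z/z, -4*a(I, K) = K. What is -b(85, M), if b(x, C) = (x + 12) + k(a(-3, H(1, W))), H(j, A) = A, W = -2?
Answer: -98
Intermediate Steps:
a(I, K) = -K/4
k(z) = 1
M = 25 (M = -5 + 3*(5 + 5) = -5 + 3*10 = -5 + 30 = 25)
b(x, C) = 13 + x (b(x, C) = (x + 12) + 1 = (12 + x) + 1 = 13 + x)
-b(85, M) = -(13 + 85) = -1*98 = -98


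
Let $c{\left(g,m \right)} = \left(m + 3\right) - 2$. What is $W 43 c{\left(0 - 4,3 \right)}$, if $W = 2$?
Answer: $344$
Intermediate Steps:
$c{\left(g,m \right)} = 1 + m$ ($c{\left(g,m \right)} = \left(3 + m\right) - 2 = 1 + m$)
$W 43 c{\left(0 - 4,3 \right)} = 2 \cdot 43 \left(1 + 3\right) = 86 \cdot 4 = 344$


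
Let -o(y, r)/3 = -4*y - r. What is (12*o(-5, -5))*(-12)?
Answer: 10800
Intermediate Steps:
o(y, r) = 3*r + 12*y (o(y, r) = -3*(-4*y - r) = -3*(-r - 4*y) = 3*r + 12*y)
(12*o(-5, -5))*(-12) = (12*(3*(-5) + 12*(-5)))*(-12) = (12*(-15 - 60))*(-12) = (12*(-75))*(-12) = -900*(-12) = 10800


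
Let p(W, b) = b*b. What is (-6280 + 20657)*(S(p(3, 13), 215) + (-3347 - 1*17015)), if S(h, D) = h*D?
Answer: 229643821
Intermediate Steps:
p(W, b) = b²
S(h, D) = D*h
(-6280 + 20657)*(S(p(3, 13), 215) + (-3347 - 1*17015)) = (-6280 + 20657)*(215*13² + (-3347 - 1*17015)) = 14377*(215*169 + (-3347 - 17015)) = 14377*(36335 - 20362) = 14377*15973 = 229643821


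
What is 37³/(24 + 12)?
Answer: 50653/36 ≈ 1407.0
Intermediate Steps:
37³/(24 + 12) = 50653/36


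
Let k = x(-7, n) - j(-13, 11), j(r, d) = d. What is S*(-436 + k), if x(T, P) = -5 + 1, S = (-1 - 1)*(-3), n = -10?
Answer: -2706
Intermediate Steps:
S = 6 (S = -2*(-3) = 6)
x(T, P) = -4
k = -15 (k = -4 - 1*11 = -4 - 11 = -15)
S*(-436 + k) = 6*(-436 - 15) = 6*(-451) = -2706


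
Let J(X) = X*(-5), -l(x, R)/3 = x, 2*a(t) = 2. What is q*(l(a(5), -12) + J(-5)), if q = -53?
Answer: -1166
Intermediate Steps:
a(t) = 1 (a(t) = (½)*2 = 1)
l(x, R) = -3*x
J(X) = -5*X
q*(l(a(5), -12) + J(-5)) = -53*(-3*1 - 5*(-5)) = -53*(-3 + 25) = -53*22 = -1166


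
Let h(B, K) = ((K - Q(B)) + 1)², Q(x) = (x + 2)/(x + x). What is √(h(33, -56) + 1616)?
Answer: √20471521/66 ≈ 68.554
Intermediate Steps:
Q(x) = (2 + x)/(2*x) (Q(x) = (2 + x)/((2*x)) = (2 + x)*(1/(2*x)) = (2 + x)/(2*x))
h(B, K) = (1 + K - (2 + B)/(2*B))² (h(B, K) = ((K - (2 + B)/(2*B)) + 1)² = (1 + K - (2 + B)/(2*B))²)
√(h(33, -56) + 1616) = √((¼)*(-2 + 33 + 2*33*(-56))²/33² + 1616) = √((¼)*(1/1089)*(-2 + 33 - 3696)² + 1616) = √((¼)*(1/1089)*(-3665)² + 1616) = √((¼)*(1/1089)*13432225 + 1616) = √(13432225/4356 + 1616) = √(20471521/4356) = √20471521/66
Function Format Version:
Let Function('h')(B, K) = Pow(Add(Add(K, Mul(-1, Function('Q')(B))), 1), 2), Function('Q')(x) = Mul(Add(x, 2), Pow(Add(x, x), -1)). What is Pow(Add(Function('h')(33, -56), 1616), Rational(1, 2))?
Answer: Mul(Rational(1, 66), Pow(20471521, Rational(1, 2))) ≈ 68.554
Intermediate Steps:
Function('Q')(x) = Mul(Rational(1, 2), Pow(x, -1), Add(2, x)) (Function('Q')(x) = Mul(Add(2, x), Pow(Mul(2, x), -1)) = Mul(Add(2, x), Mul(Rational(1, 2), Pow(x, -1))) = Mul(Rational(1, 2), Pow(x, -1), Add(2, x)))
Function('h')(B, K) = Pow(Add(1, K, Mul(Rational(-1, 2), Pow(B, -1), Add(2, B))), 2) (Function('h')(B, K) = Pow(Add(Add(K, Mul(-1, Mul(Rational(1, 2), Pow(B, -1), Add(2, B)))), 1), 2) = Pow(Add(Add(K, Mul(Rational(-1, 2), Pow(B, -1), Add(2, B))), 1), 2) = Pow(Add(1, K, Mul(Rational(-1, 2), Pow(B, -1), Add(2, B))), 2))
Pow(Add(Function('h')(33, -56), 1616), Rational(1, 2)) = Pow(Add(Mul(Rational(1, 4), Pow(33, -2), Pow(Add(-2, 33, Mul(2, 33, -56)), 2)), 1616), Rational(1, 2)) = Pow(Add(Mul(Rational(1, 4), Rational(1, 1089), Pow(Add(-2, 33, -3696), 2)), 1616), Rational(1, 2)) = Pow(Add(Mul(Rational(1, 4), Rational(1, 1089), Pow(-3665, 2)), 1616), Rational(1, 2)) = Pow(Add(Mul(Rational(1, 4), Rational(1, 1089), 13432225), 1616), Rational(1, 2)) = Pow(Add(Rational(13432225, 4356), 1616), Rational(1, 2)) = Pow(Rational(20471521, 4356), Rational(1, 2)) = Mul(Rational(1, 66), Pow(20471521, Rational(1, 2)))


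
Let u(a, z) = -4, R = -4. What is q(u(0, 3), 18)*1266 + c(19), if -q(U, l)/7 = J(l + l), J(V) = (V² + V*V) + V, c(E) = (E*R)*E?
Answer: -23290780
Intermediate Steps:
c(E) = -4*E² (c(E) = (E*(-4))*E = (-4*E)*E = -4*E²)
J(V) = V + 2*V² (J(V) = (V² + V²) + V = 2*V² + V = V + 2*V²)
q(U, l) = -14*l*(1 + 4*l) (q(U, l) = -7*(l + l)*(1 + 2*(l + l)) = -7*2*l*(1 + 2*(2*l)) = -7*2*l*(1 + 4*l) = -14*l*(1 + 4*l))
q(u(0, 3), 18)*1266 + c(19) = -14*18*(1 + 4*18)*1266 - 4*19² = -14*18*(1 + 72)*1266 - 4*361 = -14*18*73*1266 - 1444 = -18396*1266 - 1444 = -23289336 - 1444 = -23290780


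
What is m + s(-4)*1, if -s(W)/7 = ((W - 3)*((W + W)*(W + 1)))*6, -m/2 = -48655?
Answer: 104366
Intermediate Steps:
m = 97310 (m = -2*(-48655) = 97310)
s(W) = -84*W*(1 + W)*(-3 + W) (s(W) = -7*(W - 3)*((W + W)*(W + 1))*6 = -7*(-3 + W)*((2*W)*(1 + W))*6 = -7*(-3 + W)*(2*W*(1 + W))*6 = -7*2*W*(1 + W)*(-3 + W)*6 = -84*W*(1 + W)*(-3 + W))
m + s(-4)*1 = 97310 + (84*(-4)*(3 - 1*(-4)² + 2*(-4)))*1 = 97310 + (84*(-4)*(3 - 1*16 - 8))*1 = 97310 + (84*(-4)*(3 - 16 - 8))*1 = 97310 + (84*(-4)*(-21))*1 = 97310 + 7056*1 = 97310 + 7056 = 104366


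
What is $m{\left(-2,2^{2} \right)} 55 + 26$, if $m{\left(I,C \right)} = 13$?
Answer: $741$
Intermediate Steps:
$m{\left(-2,2^{2} \right)} 55 + 26 = 13 \cdot 55 + 26 = 715 + 26 = 741$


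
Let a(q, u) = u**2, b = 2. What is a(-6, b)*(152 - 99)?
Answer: 212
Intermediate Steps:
a(-6, b)*(152 - 99) = 2**2*(152 - 99) = 4*53 = 212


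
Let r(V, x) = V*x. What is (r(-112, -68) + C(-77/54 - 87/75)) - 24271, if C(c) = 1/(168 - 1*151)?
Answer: -283134/17 ≈ -16655.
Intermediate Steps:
C(c) = 1/17 (C(c) = 1/(168 - 151) = 1/17)
(r(-112, -68) + C(-77/54 - 87/75)) - 24271 = (-112*(-68) + 1/17) - 24271 = (7616 + 1/17) - 24271 = 129473/17 - 24271 = -283134/17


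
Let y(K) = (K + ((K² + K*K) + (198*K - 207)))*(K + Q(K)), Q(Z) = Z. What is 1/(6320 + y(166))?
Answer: 1/29202068 ≈ 3.4244e-8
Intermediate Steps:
y(K) = 2*K*(-207 + 2*K² + 199*K) (y(K) = (K + ((K² + K*K) + (198*K - 207)))*(K + K) = (K + ((K² + K²) + (-207 + 198*K)))*(2*K) = (K + (2*K² + (-207 + 198*K)))*(2*K) = (K + (-207 + 2*K² + 198*K))*(2*K) = (-207 + 2*K² + 199*K)*(2*K) = 2*K*(-207 + 2*K² + 199*K))
1/(6320 + y(166)) = 1/(6320 + 2*166*(-207 + 2*166² + 199*166)) = 1/(6320 + 2*166*(-207 + 2*27556 + 33034)) = 1/(6320 + 2*166*(-207 + 55112 + 33034)) = 1/(6320 + 2*166*87939) = 1/(6320 + 29195748) = 1/29202068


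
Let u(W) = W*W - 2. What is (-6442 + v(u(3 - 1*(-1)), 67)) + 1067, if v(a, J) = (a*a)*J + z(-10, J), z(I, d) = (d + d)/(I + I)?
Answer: 77503/10 ≈ 7750.3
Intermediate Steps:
z(I, d) = d/I (z(I, d) = (2*d)/((2*I)) = (2*d)*(1/(2*I)) = d/I)
u(W) = -2 + W² (u(W) = W² - 2 = -2 + W²)
v(a, J) = -J/10 + J*a² (v(a, J) = (a*a)*J + J/(-10) = a²*J + J*(-⅒) = J*a² - J/10 = -J/10 + J*a²)
(-6442 + v(u(3 - 1*(-1)), 67)) + 1067 = (-6442 + 67*(-⅒ + (-2 + (3 - 1*(-1))²)²)) + 1067 = (-6442 + 67*(-⅒ + (-2 + (3 + 1)²)²)) + 1067 = (-6442 + 67*(-⅒ + (-2 + 4²)²)) + 1067 = (-6442 + 67*(-⅒ + (-2 + 16)²)) + 1067 = (-6442 + 67*(-⅒ + 14²)) + 1067 = (-6442 + 67*(-⅒ + 196)) + 1067 = (-6442 + 67*(1959/10)) + 1067 = (-6442 + 131253/10) + 1067 = 66833/10 + 1067 = 77503/10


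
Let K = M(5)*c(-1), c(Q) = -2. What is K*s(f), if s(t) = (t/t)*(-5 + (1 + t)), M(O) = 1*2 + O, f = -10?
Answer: 196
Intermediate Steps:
M(O) = 2 + O
s(t) = -4 + t (s(t) = 1*(-4 + t) = -4 + t)
K = -14 (K = (2 + 5)*(-2) = 7*(-2) = -14)
K*s(f) = -14*(-4 - 10) = -14*(-14) = 196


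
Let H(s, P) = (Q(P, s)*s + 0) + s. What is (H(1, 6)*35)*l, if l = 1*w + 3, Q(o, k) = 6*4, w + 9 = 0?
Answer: -5250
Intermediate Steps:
w = -9 (w = -9 + 0 = -9)
Q(o, k) = 24
H(s, P) = 25*s (H(s, P) = (24*s + 0) + s = 24*s + s = 25*s)
l = -6 (l = 1*(-9) + 3 = -9 + 3 = -6)
(H(1, 6)*35)*l = ((25*1)*35)*(-6) = (25*35)*(-6) = 875*(-6) = -5250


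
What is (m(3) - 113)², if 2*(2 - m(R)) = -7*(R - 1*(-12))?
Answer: 13689/4 ≈ 3422.3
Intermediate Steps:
m(R) = 44 + 7*R/2 (m(R) = 2 - (-7)*(R - 1*(-12))/2 = 2 - (-7)*(R + 12)/2 = 2 - (-7)*(12 + R)/2 = 2 - (-84 - 7*R)/2 = 2 + (42 + 7*R/2) = 44 + 7*R/2)
(m(3) - 113)² = ((44 + (7/2)*3) - 113)² = ((44 + 21/2) - 113)² = (109/2 - 113)² = (-117/2)² = 13689/4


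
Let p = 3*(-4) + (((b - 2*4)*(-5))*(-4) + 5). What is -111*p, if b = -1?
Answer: 20757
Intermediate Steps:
p = -187 (p = 3*(-4) + (((-1 - 2*4)*(-5))*(-4) + 5) = -12 + (((-1 - 8)*(-5))*(-4) + 5) = -12 + (-9*(-5)*(-4) + 5) = -12 + (45*(-4) + 5) = -12 + (-180 + 5) = -12 - 175 = -187)
-111*p = -111*(-187) = 20757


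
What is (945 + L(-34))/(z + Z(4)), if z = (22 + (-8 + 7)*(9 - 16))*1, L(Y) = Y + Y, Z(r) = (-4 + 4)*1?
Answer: 877/29 ≈ 30.241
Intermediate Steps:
Z(r) = 0 (Z(r) = 0*1 = 0)
L(Y) = 2*Y
z = 29 (z = (22 - 1*(-7))*1 = (22 + 7)*1 = 29*1 = 29)
(945 + L(-34))/(z + Z(4)) = (945 + 2*(-34))/(29 + 0) = (945 - 68)/29 = 877*(1/29) = 877/29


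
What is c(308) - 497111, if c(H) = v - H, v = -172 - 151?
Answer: -497742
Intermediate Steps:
v = -323
c(H) = -323 - H
c(308) - 497111 = (-323 - 1*308) - 497111 = (-323 - 308) - 497111 = -631 - 497111 = -497742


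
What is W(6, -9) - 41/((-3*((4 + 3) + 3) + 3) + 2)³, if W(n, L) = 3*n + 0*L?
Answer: 281291/15625 ≈ 18.003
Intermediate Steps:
W(n, L) = 3*n (W(n, L) = 3*n + 0 = 3*n)
W(6, -9) - 41/((-3*((4 + 3) + 3) + 3) + 2)³ = 3*6 - 41/((-3*((4 + 3) + 3) + 3) + 2)³ = 18 - 41/((-3*(7 + 3) + 3) + 2)³ = 18 - 41/((-3*10 + 3) + 2)³ = 18 - 41/((-30 + 3) + 2)³ = 18 - 41/(-27 + 2)³ = 18 - 41*(1/(-25))³ = 18 - 41*(-1/25)³ = 18 - 41*(-1/15625) = 18 + 41/15625 = 281291/15625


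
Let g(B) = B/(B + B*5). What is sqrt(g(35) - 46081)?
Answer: 11*I*sqrt(13710)/6 ≈ 214.66*I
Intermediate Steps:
g(B) = 1/6 (g(B) = B/(B + 5*B) = B/((6*B)) = B*(1/(6*B)) = 1/6)
sqrt(g(35) - 46081) = sqrt(1/6 - 46081) = sqrt(-276485/6) = 11*I*sqrt(13710)/6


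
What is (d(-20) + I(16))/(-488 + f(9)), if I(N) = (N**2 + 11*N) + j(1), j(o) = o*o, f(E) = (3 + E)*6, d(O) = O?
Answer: -413/416 ≈ -0.99279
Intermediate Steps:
f(E) = 18 + 6*E
j(o) = o**2
I(N) = 1 + N**2 + 11*N (I(N) = (N**2 + 11*N) + 1**2 = (N**2 + 11*N) + 1 = 1 + N**2 + 11*N)
(d(-20) + I(16))/(-488 + f(9)) = (-20 + (1 + 16**2 + 11*16))/(-488 + (18 + 6*9)) = (-20 + (1 + 256 + 176))/(-488 + (18 + 54)) = (-20 + 433)/(-488 + 72) = 413/(-416) = 413*(-1/416) = -413/416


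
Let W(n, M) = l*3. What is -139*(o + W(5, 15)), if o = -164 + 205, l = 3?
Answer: -6950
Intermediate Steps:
W(n, M) = 9 (W(n, M) = 3*3 = 9)
o = 41
-139*(o + W(5, 15)) = -139*(41 + 9) = -139*50 = -6950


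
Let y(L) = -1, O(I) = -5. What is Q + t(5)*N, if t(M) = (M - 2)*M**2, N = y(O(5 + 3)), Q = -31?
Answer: -106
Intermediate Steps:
N = -1
t(M) = M**2*(-2 + M) (t(M) = (-2 + M)*M**2 = M**2*(-2 + M))
Q + t(5)*N = -31 + (5**2*(-2 + 5))*(-1) = -31 + (25*3)*(-1) = -31 + 75*(-1) = -31 - 75 = -106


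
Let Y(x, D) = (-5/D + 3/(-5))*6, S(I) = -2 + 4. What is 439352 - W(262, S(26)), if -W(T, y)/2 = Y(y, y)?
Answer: 2196574/5 ≈ 4.3932e+5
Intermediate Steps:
S(I) = 2
Y(x, D) = -18/5 - 30/D (Y(x, D) = (-5/D + 3*(-⅕))*6 = (-5/D - ⅗)*6 = (-⅗ - 5/D)*6 = -18/5 - 30/D)
W(T, y) = 36/5 + 60/y (W(T, y) = -2*(-18/5 - 30/y) = 36/5 + 60/y)
439352 - W(262, S(26)) = 439352 - (36/5 + 60/2) = 439352 - (36/5 + 60*(½)) = 439352 - (36/5 + 30) = 439352 - 1*186/5 = 439352 - 186/5 = 2196574/5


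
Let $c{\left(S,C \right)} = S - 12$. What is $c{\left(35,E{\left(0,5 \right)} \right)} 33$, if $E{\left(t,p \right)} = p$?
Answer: $759$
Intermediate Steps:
$c{\left(S,C \right)} = -12 + S$
$c{\left(35,E{\left(0,5 \right)} \right)} 33 = \left(-12 + 35\right) 33 = 23 \cdot 33 = 759$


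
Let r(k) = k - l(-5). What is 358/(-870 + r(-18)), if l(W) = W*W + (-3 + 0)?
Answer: -179/455 ≈ -0.39341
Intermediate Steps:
l(W) = -3 + W² (l(W) = W² - 3 = -3 + W²)
r(k) = -22 + k (r(k) = k - (-3 + (-5)²) = k - (-3 + 25) = k - 1*22 = k - 22 = -22 + k)
358/(-870 + r(-18)) = 358/(-870 + (-22 - 18)) = 358/(-870 - 40) = 358/(-910) = -1/910*358 = -179/455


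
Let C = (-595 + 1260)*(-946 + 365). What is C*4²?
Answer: -6181840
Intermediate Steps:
C = -386365 (C = 665*(-581) = -386365)
C*4² = -386365*4² = -386365*16 = -6181840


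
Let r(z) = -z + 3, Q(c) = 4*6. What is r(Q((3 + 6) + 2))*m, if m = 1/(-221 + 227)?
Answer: -7/2 ≈ -3.5000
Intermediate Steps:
m = 1/6 ≈ 0.16667
Q(c) = 24
r(z) = 3 - z
r(Q((3 + 6) + 2))*m = (3 - 1*24)*(1/6) = (3 - 24)*(1/6) = -21*1/6 = -7/2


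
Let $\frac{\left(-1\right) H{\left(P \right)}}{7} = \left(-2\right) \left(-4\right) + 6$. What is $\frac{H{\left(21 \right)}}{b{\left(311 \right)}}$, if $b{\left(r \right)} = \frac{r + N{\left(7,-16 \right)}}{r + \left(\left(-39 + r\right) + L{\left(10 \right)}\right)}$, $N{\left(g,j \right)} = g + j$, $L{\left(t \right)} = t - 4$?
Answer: $- \frac{28861}{151} \approx -191.13$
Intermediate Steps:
$L{\left(t \right)} = -4 + t$ ($L{\left(t \right)} = t - 4 = -4 + t$)
$H{\left(P \right)} = -98$ ($H{\left(P \right)} = - 7 \left(\left(-2\right) \left(-4\right) + 6\right) = - 7 \left(8 + 6\right) = \left(-7\right) 14 = -98$)
$b{\left(r \right)} = \frac{-9 + r}{-33 + 2 r}$ ($b{\left(r \right)} = \frac{r + \left(7 - 16\right)}{r + \left(\left(-39 + r\right) + \left(-4 + 10\right)\right)} = \frac{r - 9}{r + \left(\left(-39 + r\right) + 6\right)} = \frac{-9 + r}{r + \left(-33 + r\right)} = \frac{-9 + r}{-33 + 2 r}$)
$\frac{H{\left(21 \right)}}{b{\left(311 \right)}} = - \frac{98}{\frac{1}{-33 + 2 \cdot 311} \left(-9 + 311\right)} = - \frac{98}{\frac{1}{-33 + 622} \cdot 302} = - \frac{98}{\frac{1}{589} \cdot 302} = - \frac{98}{\frac{302}{589}} = \left(-98\right) \frac{589}{302} = - \frac{28861}{151}$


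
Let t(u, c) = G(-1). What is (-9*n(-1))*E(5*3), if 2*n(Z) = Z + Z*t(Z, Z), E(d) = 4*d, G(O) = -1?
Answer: 0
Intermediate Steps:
t(u, c) = -1
n(Z) = 0 (n(Z) = (Z + Z*(-1))/2 = (Z - Z)/2 = (½)*0 = 0)
(-9*n(-1))*E(5*3) = (-9*0)*(4*(5*3)) = 0*(4*15) = 0*60 = 0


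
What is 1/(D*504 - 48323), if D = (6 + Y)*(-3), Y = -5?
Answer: -1/49835 ≈ -2.0066e-5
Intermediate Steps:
D = -3 (D = (6 - 5)*(-3) = 1*(-3) = -3)
1/(D*504 - 48323) = 1/(-3*504 - 48323) = 1/(-1512 - 48323) = 1/(-49835) = -1/49835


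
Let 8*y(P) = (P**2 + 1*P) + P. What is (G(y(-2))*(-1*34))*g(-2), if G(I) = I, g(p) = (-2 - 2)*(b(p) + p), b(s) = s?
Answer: 0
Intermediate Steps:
y(P) = P/4 + P**2/8 (y(P) = ((P**2 + 1*P) + P)/8 = ((P**2 + P) + P)/8 = ((P + P**2) + P)/8 = (P**2 + 2*P)/8 = P/4 + P**2/8)
g(p) = -8*p (g(p) = (-2 - 2)*(p + p) = -8*p)
(G(y(-2))*(-1*34))*g(-2) = (((1/8)*(-2)*(2 - 2))*(-1*34))*(-8*(-2)) = (((1/8)*(-2)*0)*(-34))*16 = (0*(-34))*16 = 0*16 = 0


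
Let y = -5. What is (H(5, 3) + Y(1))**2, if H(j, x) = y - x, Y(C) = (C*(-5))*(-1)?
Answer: 9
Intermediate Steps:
Y(C) = 5*C (Y(C) = -5*C*(-1) = 5*C)
H(j, x) = -5 - x
(H(5, 3) + Y(1))**2 = ((-5 - 1*3) + 5*1)**2 = ((-5 - 3) + 5)**2 = (-8 + 5)**2 = (-3)**2 = 9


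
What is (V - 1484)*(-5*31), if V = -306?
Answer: 277450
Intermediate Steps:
(V - 1484)*(-5*31) = (-306 - 1484)*(-5*31) = -1790*(-155) = 277450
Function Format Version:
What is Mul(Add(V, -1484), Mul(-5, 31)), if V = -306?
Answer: 277450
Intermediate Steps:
Mul(Add(V, -1484), Mul(-5, 31)) = Mul(Add(-306, -1484), Mul(-5, 31)) = Mul(-1790, -155) = 277450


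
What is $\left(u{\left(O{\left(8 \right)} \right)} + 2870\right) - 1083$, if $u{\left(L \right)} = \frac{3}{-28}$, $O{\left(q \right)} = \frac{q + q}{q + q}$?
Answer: $\frac{50033}{28} \approx 1786.9$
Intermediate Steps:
$O{\left(q \right)} = 1$ ($O{\left(q \right)} = \frac{2 q}{2 q} = 2 q \frac{1}{2 q} = 1$)
$u{\left(L \right)} = - \frac{3}{28}$ ($u{\left(L \right)} = 3 \left(- \frac{1}{28}\right) = - \frac{3}{28}$)
$\left(u{\left(O{\left(8 \right)} \right)} + 2870\right) - 1083 = \left(- \frac{3}{28} + 2870\right) - 1083 = \frac{80357}{28} - 1083 = \frac{50033}{28}$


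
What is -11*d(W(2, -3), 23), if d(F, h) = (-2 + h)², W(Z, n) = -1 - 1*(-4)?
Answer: -4851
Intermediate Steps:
W(Z, n) = 3 (W(Z, n) = -1 + 4 = 3)
-11*d(W(2, -3), 23) = -11*(-2 + 23)² = -11*21² = -11*441 = -4851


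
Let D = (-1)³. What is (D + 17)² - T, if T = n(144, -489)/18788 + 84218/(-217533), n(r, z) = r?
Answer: 261956381014/1021752501 ≈ 256.38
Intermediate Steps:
D = -1
T = -387740758/1021752501 (T = 144/18788 + 84218/(-217533) = 144*(1/18788) + 84218*(-1/217533) = 36/4697 - 84218/217533 = -387740758/1021752501 ≈ -0.37949)
(D + 17)² - T = (-1 + 17)² - 1*(-387740758/1021752501) = 16² + 387740758/1021752501 = 256 + 387740758/1021752501 = 261956381014/1021752501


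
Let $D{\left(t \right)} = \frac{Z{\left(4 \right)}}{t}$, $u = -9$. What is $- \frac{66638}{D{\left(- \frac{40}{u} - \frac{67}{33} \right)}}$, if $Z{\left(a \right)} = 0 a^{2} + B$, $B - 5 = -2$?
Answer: $- \frac{1447862}{27} \approx -53625.0$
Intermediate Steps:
$B = 3$ ($B = 5 - 2 = 3$)
$Z{\left(a \right)} = 3$ ($Z{\left(a \right)} = 0 a^{2} + 3 = 0 + 3 = 3$)
$D{\left(t \right)} = \frac{3}{t}$
$- \frac{66638}{D{\left(- \frac{40}{u} - \frac{67}{33} \right)}} = - \frac{66638}{3 \frac{1}{- \frac{40}{-9} - \frac{67}{33}}} = - \frac{66638}{3 \frac{1}{\left(-40\right) \left(- \frac{1}{9}\right) - \frac{67}{33}}} = - \frac{66638}{3 \frac{1}{\frac{40}{9} - \frac{67}{33}}} = - \frac{66638}{3 \frac{1}{\frac{239}{99}}} = - \frac{66638}{3 \cdot \frac{99}{239}} = - \frac{66638}{\frac{297}{239}} = \left(-66638\right) \frac{239}{297} = - \frac{1447862}{27}$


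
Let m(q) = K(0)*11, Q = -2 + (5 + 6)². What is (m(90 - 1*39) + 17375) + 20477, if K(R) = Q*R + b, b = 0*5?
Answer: 37852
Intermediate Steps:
b = 0
Q = 119 (Q = -2 + 11² = -2 + 121 = 119)
K(R) = 119*R (K(R) = 119*R + 0 = 119*R)
m(q) = 0 (m(q) = (119*0)*11 = 0*11 = 0)
(m(90 - 1*39) + 17375) + 20477 = (0 + 17375) + 20477 = 17375 + 20477 = 37852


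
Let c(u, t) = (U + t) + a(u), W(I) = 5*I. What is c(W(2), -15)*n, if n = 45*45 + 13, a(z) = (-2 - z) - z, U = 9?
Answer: -57064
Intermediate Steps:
a(z) = -2 - 2*z
c(u, t) = 7 + t - 2*u (c(u, t) = (9 + t) + (-2 - 2*u) = 7 + t - 2*u)
n = 2038 (n = 2025 + 13 = 2038)
c(W(2), -15)*n = (7 - 15 - 10*2)*2038 = (7 - 15 - 2*10)*2038 = (7 - 15 - 20)*2038 = -28*2038 = -57064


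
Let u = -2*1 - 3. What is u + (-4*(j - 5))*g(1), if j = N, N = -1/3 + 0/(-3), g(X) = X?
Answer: 49/3 ≈ 16.333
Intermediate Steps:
N = -1/3 (N = -1*1/3 + 0*(-1/3) = -1/3 + 0 = -1/3 ≈ -0.33333)
j = -1/3 ≈ -0.33333
u = -5 (u = -2 - 3 = -5)
u + (-4*(j - 5))*g(1) = -5 - 4*(-1/3 - 5)*1 = -5 - 4*(-16/3)*1 = -5 + (64/3)*1 = -5 + 64/3 = 49/3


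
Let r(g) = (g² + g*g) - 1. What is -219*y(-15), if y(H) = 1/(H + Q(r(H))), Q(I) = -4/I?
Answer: 98331/6739 ≈ 14.591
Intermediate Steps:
r(g) = -1 + 2*g² (r(g) = (g² + g²) - 1 = 2*g² - 1 = -1 + 2*g²)
y(H) = 1/(H - 4/(-1 + 2*H²))
-219*y(-15) = -219*(-1 + 2*(-15)²)/(-4 - 1*(-15) + 2*(-15)³) = -219*(-1 + 2*225)/(-4 + 15 + 2*(-3375)) = -219*(-1 + 450)/(-4 + 15 - 6750) = -219*449/(-6739) = -(-219)*449/6739 = -219*(-449/6739) = 98331/6739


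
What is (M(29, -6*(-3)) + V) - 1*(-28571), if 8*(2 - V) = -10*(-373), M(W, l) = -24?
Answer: 112331/4 ≈ 28083.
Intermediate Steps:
V = -1857/4 (V = 2 - (-5)*(-373)/4 = 2 - ⅛*3730 = 2 - 1865/4 = -1857/4 ≈ -464.25)
(M(29, -6*(-3)) + V) - 1*(-28571) = (-24 - 1857/4) - 1*(-28571) = -1953/4 + 28571 = 112331/4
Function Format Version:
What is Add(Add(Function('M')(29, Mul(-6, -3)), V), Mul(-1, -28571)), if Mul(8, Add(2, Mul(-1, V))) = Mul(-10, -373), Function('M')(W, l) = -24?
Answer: Rational(112331, 4) ≈ 28083.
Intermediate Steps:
V = Rational(-1857, 4) (V = Add(2, Mul(Rational(-1, 8), Mul(-10, -373))) = Add(2, Mul(Rational(-1, 8), 3730)) = Add(2, Rational(-1865, 4)) = Rational(-1857, 4) ≈ -464.25)
Add(Add(Function('M')(29, Mul(-6, -3)), V), Mul(-1, -28571)) = Add(Add(-24, Rational(-1857, 4)), Mul(-1, -28571)) = Add(Rational(-1953, 4), 28571) = Rational(112331, 4)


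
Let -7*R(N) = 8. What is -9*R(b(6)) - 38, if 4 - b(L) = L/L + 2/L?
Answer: -194/7 ≈ -27.714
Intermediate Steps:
b(L) = 3 - 2/L (b(L) = 4 - (L/L + 2/L) = 4 - (1 + 2/L) = 4 + (-1 - 2/L) = 3 - 2/L)
R(N) = -8/7 (R(N) = -⅐*8 = -8/7)
-9*R(b(6)) - 38 = -9*(-8/7) - 38 = 72/7 - 38 = -194/7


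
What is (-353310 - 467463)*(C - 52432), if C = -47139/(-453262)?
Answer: 19505987200312785/453262 ≈ 4.3035e+10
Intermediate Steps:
C = 47139/453262 (C = -47139*(-1/453262) = 47139/453262 ≈ 0.10400)
(-353310 - 467463)*(C - 52432) = (-353310 - 467463)*(47139/453262 - 52432) = -820773*(-23765386045/453262) = 19505987200312785/453262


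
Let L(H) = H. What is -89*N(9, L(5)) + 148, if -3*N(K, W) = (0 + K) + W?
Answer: 1690/3 ≈ 563.33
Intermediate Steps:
N(K, W) = -K/3 - W/3 (N(K, W) = -((0 + K) + W)/3 = -(K + W)/3 = -K/3 - W/3)
-89*N(9, L(5)) + 148 = -89*(-⅓*9 - ⅓*5) + 148 = -89*(-3 - 5/3) + 148 = -89*(-14/3) + 148 = 1246/3 + 148 = 1690/3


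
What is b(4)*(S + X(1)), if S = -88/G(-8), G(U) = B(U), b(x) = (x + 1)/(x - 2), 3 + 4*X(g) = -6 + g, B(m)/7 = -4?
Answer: 20/7 ≈ 2.8571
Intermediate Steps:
B(m) = -28 (B(m) = 7*(-4) = -28)
X(g) = -9/4 + g/4 (X(g) = -¾ + (-6 + g)/4 = -¾ + (-3/2 + g/4) = -9/4 + g/4)
b(x) = (1 + x)/(-2 + x)
G(U) = -28
S = 22/7 (S = -88/(-28) = -88*(-1/28) = 22/7 ≈ 3.1429)
b(4)*(S + X(1)) = ((1 + 4)/(-2 + 4))*(22/7 + (-9/4 + (¼)*1)) = (5/2)*(22/7 + (-9/4 + ¼)) = ((½)*5)*(22/7 - 2) = (5/2)*(8/7) = 20/7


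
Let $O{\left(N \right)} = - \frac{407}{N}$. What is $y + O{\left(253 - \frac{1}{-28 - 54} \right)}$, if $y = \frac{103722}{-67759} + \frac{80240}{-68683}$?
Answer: $- \frac{415920384657120}{96554284813559} \approx -4.3076$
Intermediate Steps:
$y = - \frac{12560920286}{4653891397}$ ($y = 103722 \left(- \frac{1}{67759}\right) + 80240 \left(- \frac{1}{68683}\right) = - \frac{103722}{67759} - \frac{80240}{68683} = - \frac{12560920286}{4653891397} \approx -2.699$)
$y + O{\left(253 - \frac{1}{-28 - 54} \right)} = - \frac{12560920286}{4653891397} - \frac{407}{253 - \frac{1}{-28 - 54}} = - \frac{12560920286}{4653891397} - \frac{407}{253 - \frac{1}{-82}} = - \frac{12560920286}{4653891397} - \frac{407}{253 - - \frac{1}{82}} = - \frac{12560920286}{4653891397} - \frac{407}{253 + \frac{1}{82}} = - \frac{12560920286}{4653891397} - \frac{407}{\frac{20747}{82}} = - \frac{12560920286}{4653891397} - \frac{33374}{20747} = - \frac{415920384657120}{96554284813559}$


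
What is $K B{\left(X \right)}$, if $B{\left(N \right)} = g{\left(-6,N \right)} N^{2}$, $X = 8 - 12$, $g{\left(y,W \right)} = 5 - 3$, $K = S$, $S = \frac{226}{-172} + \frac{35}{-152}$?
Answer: $- \frac{40372}{817} \approx -49.415$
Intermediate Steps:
$S = - \frac{10093}{6536}$ ($S = 226 \left(- \frac{1}{172}\right) + 35 \left(- \frac{1}{152}\right) = - \frac{113}{86} - \frac{35}{152} = - \frac{10093}{6536} \approx -1.5442$)
$K = - \frac{10093}{6536} \approx -1.5442$
$g{\left(y,W \right)} = 2$
$X = -4$
$B{\left(N \right)} = 2 N^{2}$
$K B{\left(X \right)} = - \frac{10093 \cdot 2 \left(-4\right)^{2}}{6536} = - \frac{10093 \cdot 2 \cdot 16}{6536} = \left(- \frac{10093}{6536}\right) 32 = - \frac{40372}{817}$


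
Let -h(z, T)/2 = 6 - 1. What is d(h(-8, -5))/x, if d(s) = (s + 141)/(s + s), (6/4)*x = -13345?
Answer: 393/533800 ≈ 0.00073623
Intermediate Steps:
x = -26690/3 (x = (⅔)*(-13345) = -26690/3 ≈ -8896.7)
h(z, T) = -10 (h(z, T) = -2*(6 - 1) = -2*5 = -10)
d(s) = (141 + s)/(2*s) (d(s) = (141 + s)/((2*s)) = (141 + s)*(1/(2*s)) = (141 + s)/(2*s))
d(h(-8, -5))/x = ((½)*(141 - 10)/(-10))/(-26690/3) = ((½)*(-⅒)*131)*(-3/26690) = -131/20*(-3/26690) = 393/533800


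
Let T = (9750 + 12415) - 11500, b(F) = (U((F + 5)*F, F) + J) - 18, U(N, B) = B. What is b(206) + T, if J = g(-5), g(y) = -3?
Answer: 10850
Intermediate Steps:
J = -3
b(F) = -21 + F (b(F) = (F - 3) - 18 = (-3 + F) - 18 = -21 + F)
T = 10665 (T = 22165 - 11500 = 10665)
b(206) + T = (-21 + 206) + 10665 = 185 + 10665 = 10850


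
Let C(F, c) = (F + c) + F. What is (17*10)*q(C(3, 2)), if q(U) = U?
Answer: 1360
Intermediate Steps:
C(F, c) = c + 2*F
(17*10)*q(C(3, 2)) = (17*10)*(2 + 2*3) = 170*(2 + 6) = 170*8 = 1360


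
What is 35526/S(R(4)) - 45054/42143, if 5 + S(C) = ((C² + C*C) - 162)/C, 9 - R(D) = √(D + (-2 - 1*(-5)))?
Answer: 128743954/42143 - 1910*√7 ≈ -1998.5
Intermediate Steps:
R(D) = 9 - √(3 + D) (R(D) = 9 - √(D + (-2 - 1*(-5))) = 9 - √(D + (-2 + 5)) = 9 - √(D + 3) = 9 - √(3 + D))
S(C) = -5 + (-162 + 2*C²)/C (S(C) = -5 + ((C² + C*C) - 162)/C = -5 + ((C² + C²) - 162)/C = -5 + (2*C² - 162)/C = -5 + (-162 + 2*C²)/C)
35526/S(R(4)) - 45054/42143 = 35526/(-5 - 162/(9 - √(3 + 4)) + 2*(9 - √(3 + 4))) - 45054/42143 = 35526/(-5 - 162/(9 - √7) + 2*(9 - √7)) - 45054*1/42143 = 35526/(-5 - 162/(9 - √7) + (18 - 2*√7)) - 45054/42143 = 35526/(13 - 162/(9 - √7) - 2*√7) - 45054/42143 = -45054/42143 + 35526/(13 - 162/(9 - √7) - 2*√7)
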